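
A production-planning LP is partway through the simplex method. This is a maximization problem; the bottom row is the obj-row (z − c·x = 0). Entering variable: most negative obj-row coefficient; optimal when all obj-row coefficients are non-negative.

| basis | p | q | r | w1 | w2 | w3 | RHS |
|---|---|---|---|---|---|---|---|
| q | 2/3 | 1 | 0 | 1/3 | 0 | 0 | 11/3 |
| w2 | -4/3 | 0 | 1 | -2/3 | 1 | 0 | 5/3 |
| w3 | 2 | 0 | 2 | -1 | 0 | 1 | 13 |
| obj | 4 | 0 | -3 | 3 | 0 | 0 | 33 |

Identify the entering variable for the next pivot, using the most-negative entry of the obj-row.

r

Negative obj-row entries: r: -3.
The most negative is -3 in column r, so r enters.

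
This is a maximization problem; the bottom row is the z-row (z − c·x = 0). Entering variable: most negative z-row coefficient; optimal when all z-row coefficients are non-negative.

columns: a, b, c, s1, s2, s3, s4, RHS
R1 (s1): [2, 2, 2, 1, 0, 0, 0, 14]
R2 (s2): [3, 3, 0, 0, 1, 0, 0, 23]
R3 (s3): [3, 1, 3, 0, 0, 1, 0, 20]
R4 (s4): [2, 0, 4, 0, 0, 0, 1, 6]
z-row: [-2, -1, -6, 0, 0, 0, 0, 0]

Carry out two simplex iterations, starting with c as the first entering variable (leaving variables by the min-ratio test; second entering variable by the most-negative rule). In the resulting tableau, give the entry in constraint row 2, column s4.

Ratio test on column c — row 1: 14/2 = 7; row 2: entry 0 ≤ 0; row 3: 20/3 = 20/3; row 4: 6/4 = 3/2. Minimum is 3/2 at row 4 (s4 leaves); pivot element 4.
Divide row 4 by 4; eliminate column c from the other rows.
Second iteration: most negative z-row entry is -1 in column b, so b enters.
Ratio test on column b — row 1: 11/2 = 11/2; row 2: 23/3 = 23/3; row 3: (31/2)/1 = 31/2; row 4: entry 0 ≤ 0. Minimum is 11/2 at row 1 (s1 leaves); pivot element 2.
Divide row 1 by 2; eliminate column b from the other rows.
After both pivots, the entry at constraint row 2, column s4 is 3/4.

3/4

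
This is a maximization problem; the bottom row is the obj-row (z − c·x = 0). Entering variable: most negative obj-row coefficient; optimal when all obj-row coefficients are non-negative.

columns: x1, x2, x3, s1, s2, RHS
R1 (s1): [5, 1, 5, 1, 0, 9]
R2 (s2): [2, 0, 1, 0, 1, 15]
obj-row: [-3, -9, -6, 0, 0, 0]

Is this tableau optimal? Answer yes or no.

no

The obj-row has a negative entry -9 in column x2, so it is not optimal.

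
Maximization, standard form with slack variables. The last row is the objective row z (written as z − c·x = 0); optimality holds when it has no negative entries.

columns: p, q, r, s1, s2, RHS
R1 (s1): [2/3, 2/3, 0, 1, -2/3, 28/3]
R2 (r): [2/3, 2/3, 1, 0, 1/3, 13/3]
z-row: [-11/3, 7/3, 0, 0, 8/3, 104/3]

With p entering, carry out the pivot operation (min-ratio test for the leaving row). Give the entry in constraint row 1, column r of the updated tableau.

Ratio test on column p — row 1: (28/3)/(2/3) = 14; row 2: (13/3)/(2/3) = 13/2. Minimum is 13/2 at row 2 (r leaves); pivot element 2/3.
Divide row 2 by 2/3; eliminate column p from the other rows.
Row 1 update in column r: 0 − (2/3)·(3/2) = -1.

-1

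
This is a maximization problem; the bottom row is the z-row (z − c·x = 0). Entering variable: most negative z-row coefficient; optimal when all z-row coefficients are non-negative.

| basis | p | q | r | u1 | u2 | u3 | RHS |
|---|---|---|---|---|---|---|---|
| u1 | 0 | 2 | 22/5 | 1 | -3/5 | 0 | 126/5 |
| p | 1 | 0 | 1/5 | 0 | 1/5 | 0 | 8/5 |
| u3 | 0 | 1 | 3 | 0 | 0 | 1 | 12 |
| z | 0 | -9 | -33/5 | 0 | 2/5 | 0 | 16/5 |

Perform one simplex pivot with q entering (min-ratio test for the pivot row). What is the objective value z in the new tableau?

Ratio test on column q — row 1: (126/5)/2 = 63/5; row 2: entry 0 ≤ 0; row 3: 12/1 = 12. Minimum is 12 at row 3 (u3 leaves); pivot element 1.
Pivot on row 3; the z-row RHS becomes 16/5 − (-9)·12 = 556/5.

556/5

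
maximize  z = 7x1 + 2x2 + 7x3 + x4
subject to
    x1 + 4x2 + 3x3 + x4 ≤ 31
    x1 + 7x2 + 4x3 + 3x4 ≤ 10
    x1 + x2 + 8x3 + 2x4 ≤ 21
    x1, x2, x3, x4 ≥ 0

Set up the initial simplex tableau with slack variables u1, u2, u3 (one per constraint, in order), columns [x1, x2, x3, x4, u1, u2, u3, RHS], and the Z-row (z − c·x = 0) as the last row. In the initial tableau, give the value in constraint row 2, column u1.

Slack u1 belongs to constraint 1; its column is the unit vector e_1, so the entry in row 2 is 0.

0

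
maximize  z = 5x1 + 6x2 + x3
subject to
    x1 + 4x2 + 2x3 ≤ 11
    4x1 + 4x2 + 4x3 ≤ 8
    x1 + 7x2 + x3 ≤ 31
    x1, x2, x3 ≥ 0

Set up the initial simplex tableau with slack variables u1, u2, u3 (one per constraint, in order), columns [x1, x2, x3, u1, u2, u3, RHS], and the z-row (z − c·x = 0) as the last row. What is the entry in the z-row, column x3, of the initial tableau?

The z-row carries the negated objective coefficients: the x3 entry is -1.

-1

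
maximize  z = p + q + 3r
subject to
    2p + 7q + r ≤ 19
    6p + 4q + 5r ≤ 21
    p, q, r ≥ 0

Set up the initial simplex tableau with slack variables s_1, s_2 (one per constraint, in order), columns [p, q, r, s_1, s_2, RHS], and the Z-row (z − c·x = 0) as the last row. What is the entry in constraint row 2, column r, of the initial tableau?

Constraint 2 has coefficient 5 on r.

5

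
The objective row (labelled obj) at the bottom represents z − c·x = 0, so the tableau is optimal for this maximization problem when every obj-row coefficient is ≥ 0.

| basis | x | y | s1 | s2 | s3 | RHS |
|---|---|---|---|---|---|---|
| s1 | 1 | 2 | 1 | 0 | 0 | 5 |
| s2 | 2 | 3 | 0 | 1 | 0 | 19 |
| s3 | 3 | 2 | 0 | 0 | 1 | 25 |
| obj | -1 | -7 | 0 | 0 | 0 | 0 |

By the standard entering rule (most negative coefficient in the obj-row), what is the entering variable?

Negative obj-row entries: x: -1, y: -7.
The most negative is -7 in column y, so y enters.

y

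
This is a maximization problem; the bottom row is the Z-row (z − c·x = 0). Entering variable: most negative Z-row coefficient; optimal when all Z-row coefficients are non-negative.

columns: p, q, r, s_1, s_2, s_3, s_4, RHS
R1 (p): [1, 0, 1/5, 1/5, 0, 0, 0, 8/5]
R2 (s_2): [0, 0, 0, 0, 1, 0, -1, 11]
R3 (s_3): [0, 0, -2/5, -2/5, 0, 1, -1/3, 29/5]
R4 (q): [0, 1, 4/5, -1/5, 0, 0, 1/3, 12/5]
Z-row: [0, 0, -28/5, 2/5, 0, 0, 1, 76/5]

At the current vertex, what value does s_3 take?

s_3 is basic (row 3); its value is the RHS of that row, 29/5.

29/5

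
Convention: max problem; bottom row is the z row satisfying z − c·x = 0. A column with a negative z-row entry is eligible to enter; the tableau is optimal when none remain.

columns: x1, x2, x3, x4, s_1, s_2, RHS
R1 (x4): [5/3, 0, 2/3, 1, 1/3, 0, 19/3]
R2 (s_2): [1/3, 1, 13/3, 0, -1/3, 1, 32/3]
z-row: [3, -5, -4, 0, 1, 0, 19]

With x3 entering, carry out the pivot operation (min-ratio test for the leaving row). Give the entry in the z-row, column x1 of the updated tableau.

Ratio test on column x3 — row 1: (19/3)/(2/3) = 19/2; row 2: (32/3)/(13/3) = 32/13. Minimum is 32/13 at row 2 (s_2 leaves); pivot element 13/3.
Divide row 2 by 13/3; eliminate column x3 from the other rows.
z-row update in column x1: 3 − (-4)·(1/13) = 43/13.

43/13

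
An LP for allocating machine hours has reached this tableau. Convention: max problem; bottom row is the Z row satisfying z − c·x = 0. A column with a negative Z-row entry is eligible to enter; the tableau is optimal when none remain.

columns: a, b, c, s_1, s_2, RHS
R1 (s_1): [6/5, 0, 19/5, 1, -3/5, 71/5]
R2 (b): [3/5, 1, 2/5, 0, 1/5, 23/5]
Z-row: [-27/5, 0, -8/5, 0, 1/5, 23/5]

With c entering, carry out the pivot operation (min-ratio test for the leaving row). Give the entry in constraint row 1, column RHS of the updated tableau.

71/19

Ratio test on column c — row 1: (71/5)/(19/5) = 71/19; row 2: (23/5)/(2/5) = 23/2. Minimum is 71/19 at row 1 (s_1 leaves); pivot element 19/5.
Divide row 1 by 19/5; eliminate column c from the other rows.
In the new row 1, the RHS entry is the old entry divided by the pivot: (71/5)/(19/5) = 71/19.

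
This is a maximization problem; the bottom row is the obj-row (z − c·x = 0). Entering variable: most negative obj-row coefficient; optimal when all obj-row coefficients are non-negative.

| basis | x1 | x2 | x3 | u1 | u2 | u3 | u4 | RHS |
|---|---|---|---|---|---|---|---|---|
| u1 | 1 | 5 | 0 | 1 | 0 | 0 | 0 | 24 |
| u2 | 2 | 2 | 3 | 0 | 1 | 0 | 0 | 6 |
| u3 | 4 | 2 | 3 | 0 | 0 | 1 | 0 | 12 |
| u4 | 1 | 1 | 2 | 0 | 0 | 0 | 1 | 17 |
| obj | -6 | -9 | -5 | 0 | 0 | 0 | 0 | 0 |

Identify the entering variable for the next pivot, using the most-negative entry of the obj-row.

Negative obj-row entries: x1: -6, x2: -9, x3: -5.
The most negative is -9 in column x2, so x2 enters.

x2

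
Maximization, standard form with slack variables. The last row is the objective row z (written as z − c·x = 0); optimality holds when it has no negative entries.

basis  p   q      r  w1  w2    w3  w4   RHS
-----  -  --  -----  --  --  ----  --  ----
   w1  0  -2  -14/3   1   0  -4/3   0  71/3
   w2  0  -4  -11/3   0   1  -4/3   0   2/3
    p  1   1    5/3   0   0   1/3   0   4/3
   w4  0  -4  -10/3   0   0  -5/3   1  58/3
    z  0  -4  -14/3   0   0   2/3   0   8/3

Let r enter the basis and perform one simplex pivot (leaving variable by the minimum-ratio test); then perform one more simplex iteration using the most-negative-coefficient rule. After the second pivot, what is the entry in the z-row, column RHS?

8

Ratio test on column r — row 1: entry -14/3 ≤ 0; row 2: entry -11/3 ≤ 0; row 3: (4/3)/(5/3) = 4/5; row 4: entry -10/3 ≤ 0. Minimum is 4/5 at row 3 (p leaves); pivot element 5/3.
Divide row 3 by 5/3; eliminate column r from the other rows.
Second iteration: most negative z-row entry is -6/5 in column q, so q enters.
Ratio test on column q — row 1: (137/5)/(4/5) = 137/4; row 2: entry -9/5 ≤ 0; row 3: (4/5)/(3/5) = 4/3; row 4: entry -2 ≤ 0. Minimum is 4/3 at row 3 (r leaves); pivot element 3/5.
Divide row 3 by 3/5; eliminate column q from the other rows.
After both pivots, the entry at the z-row, column RHS is 8.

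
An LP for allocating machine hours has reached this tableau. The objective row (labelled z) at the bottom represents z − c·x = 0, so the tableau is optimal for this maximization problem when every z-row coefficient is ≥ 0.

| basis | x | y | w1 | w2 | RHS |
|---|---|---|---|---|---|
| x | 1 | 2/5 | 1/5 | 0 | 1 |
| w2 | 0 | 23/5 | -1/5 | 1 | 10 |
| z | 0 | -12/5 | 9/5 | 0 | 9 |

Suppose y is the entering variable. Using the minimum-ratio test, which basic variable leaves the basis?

w2

Column y entries and ratios — x: 1/(2/5) = 5/2; w2: 10/(23/5) = 50/23.
Smallest ratio is 50/23 in the row of w2, so w2 leaves.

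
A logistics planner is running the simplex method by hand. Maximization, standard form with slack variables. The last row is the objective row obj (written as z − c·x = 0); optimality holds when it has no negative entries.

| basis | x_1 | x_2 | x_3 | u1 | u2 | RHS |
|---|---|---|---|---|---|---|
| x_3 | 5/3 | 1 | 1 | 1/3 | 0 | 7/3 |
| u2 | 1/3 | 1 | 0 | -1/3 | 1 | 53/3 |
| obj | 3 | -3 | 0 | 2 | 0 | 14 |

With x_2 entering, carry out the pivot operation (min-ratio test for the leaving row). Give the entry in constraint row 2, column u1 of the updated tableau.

-2/3

Ratio test on column x_2 — row 1: (7/3)/1 = 7/3; row 2: (53/3)/1 = 53/3. Minimum is 7/3 at row 1 (x_3 leaves); pivot element 1.
Divide row 1 by 1; eliminate column x_2 from the other rows.
Row 2 update in column u1: -1/3 − 1·(1/3) = -2/3.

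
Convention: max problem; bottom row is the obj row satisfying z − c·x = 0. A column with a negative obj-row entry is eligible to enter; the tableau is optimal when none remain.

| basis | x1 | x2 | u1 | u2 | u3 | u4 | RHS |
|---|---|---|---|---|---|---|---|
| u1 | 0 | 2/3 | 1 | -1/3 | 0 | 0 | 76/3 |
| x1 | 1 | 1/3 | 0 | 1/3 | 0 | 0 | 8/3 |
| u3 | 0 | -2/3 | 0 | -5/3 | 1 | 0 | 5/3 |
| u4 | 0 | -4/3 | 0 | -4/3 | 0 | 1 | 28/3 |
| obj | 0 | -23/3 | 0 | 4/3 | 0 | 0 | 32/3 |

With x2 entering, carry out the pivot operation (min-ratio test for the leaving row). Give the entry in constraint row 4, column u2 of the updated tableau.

0

Ratio test on column x2 — row 1: (76/3)/(2/3) = 38; row 2: (8/3)/(1/3) = 8; row 3: entry -2/3 ≤ 0; row 4: entry -4/3 ≤ 0. Minimum is 8 at row 2 (x1 leaves); pivot element 1/3.
Divide row 2 by 1/3; eliminate column x2 from the other rows.
Row 4 update in column u2: -4/3 − (-4/3)·1 = 0.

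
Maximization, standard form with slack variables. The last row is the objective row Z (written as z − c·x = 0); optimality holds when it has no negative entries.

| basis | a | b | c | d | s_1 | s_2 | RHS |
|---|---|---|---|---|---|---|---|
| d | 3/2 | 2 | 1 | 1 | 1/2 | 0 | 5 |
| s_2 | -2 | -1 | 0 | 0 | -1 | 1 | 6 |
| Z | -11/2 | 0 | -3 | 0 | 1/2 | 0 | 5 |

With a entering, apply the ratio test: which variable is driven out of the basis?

d

Column a entries and ratios — d: 5/(3/2) = 10/3; s_2: -2 ≤ 0, skip.
Smallest ratio is 10/3 in the row of d, so d leaves.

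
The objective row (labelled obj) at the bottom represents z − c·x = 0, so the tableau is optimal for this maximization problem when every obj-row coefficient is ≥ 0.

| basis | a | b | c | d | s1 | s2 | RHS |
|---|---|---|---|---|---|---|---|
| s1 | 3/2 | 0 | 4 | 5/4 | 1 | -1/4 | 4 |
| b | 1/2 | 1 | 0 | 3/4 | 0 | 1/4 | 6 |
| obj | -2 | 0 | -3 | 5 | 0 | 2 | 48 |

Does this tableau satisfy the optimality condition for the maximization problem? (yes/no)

The obj-row has a negative entry -3 in column c, so it is not optimal.

no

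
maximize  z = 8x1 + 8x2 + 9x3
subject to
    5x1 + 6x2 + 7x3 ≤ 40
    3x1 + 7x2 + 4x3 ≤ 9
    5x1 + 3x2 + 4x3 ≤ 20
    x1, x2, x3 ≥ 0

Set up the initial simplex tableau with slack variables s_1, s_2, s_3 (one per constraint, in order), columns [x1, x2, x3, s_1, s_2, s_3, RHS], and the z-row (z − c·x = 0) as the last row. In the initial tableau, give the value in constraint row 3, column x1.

Constraint 3 has coefficient 5 on x1.

5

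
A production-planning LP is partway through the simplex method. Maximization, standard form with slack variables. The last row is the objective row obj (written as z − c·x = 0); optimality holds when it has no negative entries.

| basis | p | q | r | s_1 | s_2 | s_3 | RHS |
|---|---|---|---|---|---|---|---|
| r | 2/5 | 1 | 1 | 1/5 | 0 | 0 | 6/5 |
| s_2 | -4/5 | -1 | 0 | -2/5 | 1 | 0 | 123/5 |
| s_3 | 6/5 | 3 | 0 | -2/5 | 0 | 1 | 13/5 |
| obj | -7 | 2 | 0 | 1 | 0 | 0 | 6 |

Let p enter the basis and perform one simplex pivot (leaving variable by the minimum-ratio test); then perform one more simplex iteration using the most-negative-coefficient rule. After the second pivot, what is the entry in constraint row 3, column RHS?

Ratio test on column p — row 1: (6/5)/(2/5) = 3; row 2: entry -4/5 ≤ 0; row 3: (13/5)/(6/5) = 13/6. Minimum is 13/6 at row 3 (s_3 leaves); pivot element 6/5.
Divide row 3 by 6/5; eliminate column p from the other rows.
Second iteration: most negative obj-row entry is -4/3 in column s_1, so s_1 enters.
Ratio test on column s_1 — row 1: (1/3)/(1/3) = 1; row 2: entry -2/3 ≤ 0; row 3: entry -1/3 ≤ 0. Minimum is 1 at row 1 (r leaves); pivot element 1/3.
Divide row 1 by 1/3; eliminate column s_1 from the other rows.
After both pivots, the entry at constraint row 3, column RHS is 5/2.

5/2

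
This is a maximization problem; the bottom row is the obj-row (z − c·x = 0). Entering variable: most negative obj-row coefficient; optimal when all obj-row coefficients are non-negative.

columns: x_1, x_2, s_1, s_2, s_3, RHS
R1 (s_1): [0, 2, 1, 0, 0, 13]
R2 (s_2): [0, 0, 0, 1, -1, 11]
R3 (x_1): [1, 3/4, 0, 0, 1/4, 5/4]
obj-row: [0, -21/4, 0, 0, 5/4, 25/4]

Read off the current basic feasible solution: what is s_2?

11

s_2 is basic (row 2); its value is the RHS of that row, 11.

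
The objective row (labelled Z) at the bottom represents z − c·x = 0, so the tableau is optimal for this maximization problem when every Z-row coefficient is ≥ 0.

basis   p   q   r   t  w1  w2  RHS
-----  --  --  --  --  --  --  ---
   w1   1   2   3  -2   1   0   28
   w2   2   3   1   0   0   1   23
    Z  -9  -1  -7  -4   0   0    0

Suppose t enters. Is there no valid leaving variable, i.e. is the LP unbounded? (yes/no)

Every constraint-row entry in column t is ≤ 0, so increasing t is unbounded.

yes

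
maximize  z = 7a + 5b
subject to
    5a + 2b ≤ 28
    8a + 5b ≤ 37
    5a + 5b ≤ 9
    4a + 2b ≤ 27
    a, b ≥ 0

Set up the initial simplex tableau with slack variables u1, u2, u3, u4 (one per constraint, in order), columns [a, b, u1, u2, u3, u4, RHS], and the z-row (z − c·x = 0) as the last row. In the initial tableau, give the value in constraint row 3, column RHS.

The RHS of constraint 3 is b_3 = 9.

9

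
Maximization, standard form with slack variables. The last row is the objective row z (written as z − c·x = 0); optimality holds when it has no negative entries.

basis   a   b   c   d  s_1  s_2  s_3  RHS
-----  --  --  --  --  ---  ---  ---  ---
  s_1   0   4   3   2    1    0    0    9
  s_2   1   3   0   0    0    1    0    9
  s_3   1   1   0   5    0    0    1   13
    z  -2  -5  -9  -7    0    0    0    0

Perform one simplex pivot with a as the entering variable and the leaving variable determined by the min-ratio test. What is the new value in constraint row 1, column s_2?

Ratio test on column a — row 1: entry 0 ≤ 0; row 2: 9/1 = 9; row 3: 13/1 = 13. Minimum is 9 at row 2 (s_2 leaves); pivot element 1.
Divide row 2 by 1; eliminate column a from the other rows.
Row 1 update in column s_2: 0 − 0·1 = 0.

0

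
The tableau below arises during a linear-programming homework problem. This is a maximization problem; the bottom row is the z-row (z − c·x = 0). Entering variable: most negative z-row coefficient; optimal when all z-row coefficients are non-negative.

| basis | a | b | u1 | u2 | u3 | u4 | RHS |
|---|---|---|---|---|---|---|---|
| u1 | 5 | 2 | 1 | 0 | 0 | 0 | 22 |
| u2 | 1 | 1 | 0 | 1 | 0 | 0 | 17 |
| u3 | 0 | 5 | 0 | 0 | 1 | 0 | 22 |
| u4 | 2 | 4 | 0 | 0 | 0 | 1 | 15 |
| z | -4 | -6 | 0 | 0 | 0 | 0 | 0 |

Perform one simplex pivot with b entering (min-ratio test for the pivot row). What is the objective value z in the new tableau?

45/2

Ratio test on column b — row 1: 22/2 = 11; row 2: 17/1 = 17; row 3: 22/5 = 22/5; row 4: 15/4 = 15/4. Minimum is 15/4 at row 4 (u4 leaves); pivot element 4.
Pivot on row 4; the z-row RHS becomes 0 − (-6)·(15/4) = 45/2.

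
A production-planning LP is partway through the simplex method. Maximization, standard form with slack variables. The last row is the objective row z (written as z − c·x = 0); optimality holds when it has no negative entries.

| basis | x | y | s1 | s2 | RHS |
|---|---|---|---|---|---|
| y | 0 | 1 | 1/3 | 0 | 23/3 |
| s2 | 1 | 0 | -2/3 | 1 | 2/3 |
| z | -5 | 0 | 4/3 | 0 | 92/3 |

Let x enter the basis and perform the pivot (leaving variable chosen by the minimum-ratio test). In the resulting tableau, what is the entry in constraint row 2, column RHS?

2/3

Ratio test on column x — row 1: entry 0 ≤ 0; row 2: (2/3)/1 = 2/3. Minimum is 2/3 at row 2 (s2 leaves); pivot element 1.
Divide row 2 by 1; eliminate column x from the other rows.
In the new row 2, the RHS entry is the old entry divided by the pivot: (2/3)/1 = 2/3.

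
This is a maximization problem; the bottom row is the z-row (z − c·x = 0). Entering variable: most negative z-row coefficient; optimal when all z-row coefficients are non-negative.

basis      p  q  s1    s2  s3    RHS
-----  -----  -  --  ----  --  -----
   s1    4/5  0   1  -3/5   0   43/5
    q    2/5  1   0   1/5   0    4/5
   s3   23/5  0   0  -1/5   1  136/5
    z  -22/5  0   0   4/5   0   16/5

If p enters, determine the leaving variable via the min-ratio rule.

Column p entries and ratios — s1: (43/5)/(4/5) = 43/4; q: (4/5)/(2/5) = 2; s3: (136/5)/(23/5) = 136/23.
Smallest ratio is 2 in the row of q, so q leaves.

q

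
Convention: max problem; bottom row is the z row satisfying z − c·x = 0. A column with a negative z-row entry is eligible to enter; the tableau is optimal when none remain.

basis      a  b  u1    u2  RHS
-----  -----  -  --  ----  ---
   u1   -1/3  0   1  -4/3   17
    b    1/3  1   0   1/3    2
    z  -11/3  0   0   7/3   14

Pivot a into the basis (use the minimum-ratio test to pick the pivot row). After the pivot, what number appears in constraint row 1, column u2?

-1

Ratio test on column a — row 1: entry -1/3 ≤ 0; row 2: 2/(1/3) = 6. Minimum is 6 at row 2 (b leaves); pivot element 1/3.
Divide row 2 by 1/3; eliminate column a from the other rows.
Row 1 update in column u2: -4/3 − (-1/3)·1 = -1.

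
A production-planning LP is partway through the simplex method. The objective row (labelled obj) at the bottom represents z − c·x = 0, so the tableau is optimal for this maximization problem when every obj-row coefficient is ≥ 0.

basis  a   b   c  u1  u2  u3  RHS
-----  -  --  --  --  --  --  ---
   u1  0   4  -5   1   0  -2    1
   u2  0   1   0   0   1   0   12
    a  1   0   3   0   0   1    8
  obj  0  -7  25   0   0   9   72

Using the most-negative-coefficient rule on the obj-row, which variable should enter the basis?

b

Negative obj-row entries: b: -7.
The most negative is -7 in column b, so b enters.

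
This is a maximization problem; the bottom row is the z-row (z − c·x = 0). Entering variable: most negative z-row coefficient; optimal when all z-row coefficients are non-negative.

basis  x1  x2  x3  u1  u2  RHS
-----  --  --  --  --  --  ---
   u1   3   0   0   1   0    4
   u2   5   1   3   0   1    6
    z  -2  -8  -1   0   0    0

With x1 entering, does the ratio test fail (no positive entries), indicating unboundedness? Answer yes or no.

Column x1 has positive entries in row(s) 1, 2, so the ratio test bounds it — not unbounded.

no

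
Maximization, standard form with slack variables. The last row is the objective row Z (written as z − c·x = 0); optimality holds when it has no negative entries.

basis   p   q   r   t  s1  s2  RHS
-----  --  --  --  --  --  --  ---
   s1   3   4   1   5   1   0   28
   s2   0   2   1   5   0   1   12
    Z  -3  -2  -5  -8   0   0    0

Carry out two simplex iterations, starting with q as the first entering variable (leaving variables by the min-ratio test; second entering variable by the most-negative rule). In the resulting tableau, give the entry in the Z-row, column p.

Ratio test on column q — row 1: 28/4 = 7; row 2: 12/2 = 6. Minimum is 6 at row 2 (s2 leaves); pivot element 2.
Divide row 2 by 2; eliminate column q from the other rows.
Second iteration: most negative Z-row entry is -4 in column r, so r enters.
Ratio test on column r — row 1: entry -1 ≤ 0; row 2: 6/(1/2) = 12. Minimum is 12 at row 2 (q leaves); pivot element 1/2.
Divide row 2 by 1/2; eliminate column r from the other rows.
After both pivots, the entry at the Z-row, column p is -3.

-3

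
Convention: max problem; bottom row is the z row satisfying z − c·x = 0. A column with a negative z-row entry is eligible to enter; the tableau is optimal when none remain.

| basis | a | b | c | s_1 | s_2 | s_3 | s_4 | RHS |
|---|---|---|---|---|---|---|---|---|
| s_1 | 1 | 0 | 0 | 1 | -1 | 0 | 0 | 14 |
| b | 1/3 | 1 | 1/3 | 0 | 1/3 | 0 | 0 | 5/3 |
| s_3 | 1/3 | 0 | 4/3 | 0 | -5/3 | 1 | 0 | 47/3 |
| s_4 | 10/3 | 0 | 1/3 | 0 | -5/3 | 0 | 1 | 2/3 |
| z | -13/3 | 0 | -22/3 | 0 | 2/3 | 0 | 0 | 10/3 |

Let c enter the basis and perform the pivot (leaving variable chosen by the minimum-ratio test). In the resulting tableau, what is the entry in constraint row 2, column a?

-3

Ratio test on column c — row 1: entry 0 ≤ 0; row 2: (5/3)/(1/3) = 5; row 3: (47/3)/(4/3) = 47/4; row 4: (2/3)/(1/3) = 2. Minimum is 2 at row 4 (s_4 leaves); pivot element 1/3.
Divide row 4 by 1/3; eliminate column c from the other rows.
Row 2 update in column a: 1/3 − (1/3)·10 = -3.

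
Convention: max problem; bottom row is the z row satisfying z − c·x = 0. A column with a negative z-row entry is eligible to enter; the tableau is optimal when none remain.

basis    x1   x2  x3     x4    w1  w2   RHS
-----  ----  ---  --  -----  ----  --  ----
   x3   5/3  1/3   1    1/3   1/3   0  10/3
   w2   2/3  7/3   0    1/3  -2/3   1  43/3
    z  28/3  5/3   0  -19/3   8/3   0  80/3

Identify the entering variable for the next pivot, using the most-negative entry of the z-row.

Negative z-row entries: x4: -19/3.
The most negative is -19/3 in column x4, so x4 enters.

x4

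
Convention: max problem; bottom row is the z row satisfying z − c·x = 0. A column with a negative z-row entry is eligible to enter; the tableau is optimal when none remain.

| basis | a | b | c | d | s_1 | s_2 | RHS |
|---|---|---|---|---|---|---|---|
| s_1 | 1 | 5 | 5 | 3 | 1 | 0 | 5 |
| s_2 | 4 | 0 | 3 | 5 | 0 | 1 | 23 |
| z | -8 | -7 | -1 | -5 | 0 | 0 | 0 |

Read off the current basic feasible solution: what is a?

0

a is not in the basis, so in the current basic feasible solution a = 0.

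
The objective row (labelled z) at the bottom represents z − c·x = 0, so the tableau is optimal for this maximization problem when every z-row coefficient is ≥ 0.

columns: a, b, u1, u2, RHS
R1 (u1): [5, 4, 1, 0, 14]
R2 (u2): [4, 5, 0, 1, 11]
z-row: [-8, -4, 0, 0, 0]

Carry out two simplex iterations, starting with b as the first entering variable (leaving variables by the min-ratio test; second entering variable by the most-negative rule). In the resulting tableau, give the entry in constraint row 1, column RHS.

Ratio test on column b — row 1: 14/4 = 7/2; row 2: 11/5 = 11/5. Minimum is 11/5 at row 2 (u2 leaves); pivot element 5.
Divide row 2 by 5; eliminate column b from the other rows.
Second iteration: most negative z-row entry is -24/5 in column a, so a enters.
Ratio test on column a — row 1: (26/5)/(9/5) = 26/9; row 2: (11/5)/(4/5) = 11/4. Minimum is 11/4 at row 2 (b leaves); pivot element 4/5.
Divide row 2 by 4/5; eliminate column a from the other rows.
After both pivots, the entry at constraint row 1, column RHS is 1/4.

1/4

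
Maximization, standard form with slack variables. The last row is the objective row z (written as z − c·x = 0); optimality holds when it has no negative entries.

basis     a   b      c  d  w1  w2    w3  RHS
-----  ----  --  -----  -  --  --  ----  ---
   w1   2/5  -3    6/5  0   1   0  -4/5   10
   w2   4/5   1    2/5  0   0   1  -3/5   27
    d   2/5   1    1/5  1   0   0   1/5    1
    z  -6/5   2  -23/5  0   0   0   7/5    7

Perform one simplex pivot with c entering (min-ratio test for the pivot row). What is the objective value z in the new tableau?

30

Ratio test on column c — row 1: 10/(6/5) = 25/3; row 2: 27/(2/5) = 135/2; row 3: 1/(1/5) = 5. Minimum is 5 at row 3 (d leaves); pivot element 1/5.
Pivot on row 3; the z-row RHS becomes 7 − (-23/5)·5 = 30.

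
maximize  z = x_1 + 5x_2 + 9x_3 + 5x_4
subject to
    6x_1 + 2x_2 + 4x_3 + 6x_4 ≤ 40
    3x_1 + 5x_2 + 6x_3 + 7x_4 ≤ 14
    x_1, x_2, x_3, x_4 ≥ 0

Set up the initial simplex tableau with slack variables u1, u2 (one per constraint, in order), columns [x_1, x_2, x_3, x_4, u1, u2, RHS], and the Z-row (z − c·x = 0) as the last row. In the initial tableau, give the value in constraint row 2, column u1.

Slack u1 belongs to constraint 1; its column is the unit vector e_1, so the entry in row 2 is 0.

0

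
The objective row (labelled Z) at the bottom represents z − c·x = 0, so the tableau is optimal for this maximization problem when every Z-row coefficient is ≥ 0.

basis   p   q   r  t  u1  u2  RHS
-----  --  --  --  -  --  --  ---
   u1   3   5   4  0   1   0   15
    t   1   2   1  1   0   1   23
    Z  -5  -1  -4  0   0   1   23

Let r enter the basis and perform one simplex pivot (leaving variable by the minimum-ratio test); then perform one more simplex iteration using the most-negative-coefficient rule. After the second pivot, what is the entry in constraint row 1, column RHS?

Ratio test on column r — row 1: 15/4 = 15/4; row 2: 23/1 = 23. Minimum is 15/4 at row 1 (u1 leaves); pivot element 4.
Divide row 1 by 4; eliminate column r from the other rows.
Second iteration: most negative Z-row entry is -2 in column p, so p enters.
Ratio test on column p — row 1: (15/4)/(3/4) = 5; row 2: (77/4)/(1/4) = 77. Minimum is 5 at row 1 (r leaves); pivot element 3/4.
Divide row 1 by 3/4; eliminate column p from the other rows.
After both pivots, the entry at constraint row 1, column RHS is 5.

5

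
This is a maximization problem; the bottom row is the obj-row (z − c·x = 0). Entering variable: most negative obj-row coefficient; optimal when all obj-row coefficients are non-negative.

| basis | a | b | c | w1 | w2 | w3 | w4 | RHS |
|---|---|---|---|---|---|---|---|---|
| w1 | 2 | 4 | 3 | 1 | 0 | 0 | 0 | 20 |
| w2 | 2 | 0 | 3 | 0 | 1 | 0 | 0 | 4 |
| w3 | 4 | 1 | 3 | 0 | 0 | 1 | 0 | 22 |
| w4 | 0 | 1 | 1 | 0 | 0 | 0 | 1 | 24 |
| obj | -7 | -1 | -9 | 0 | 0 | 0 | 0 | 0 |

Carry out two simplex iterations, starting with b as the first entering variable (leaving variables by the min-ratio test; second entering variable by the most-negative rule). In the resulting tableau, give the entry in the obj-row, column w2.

Ratio test on column b — row 1: 20/4 = 5; row 2: entry 0 ≤ 0; row 3: 22/1 = 22; row 4: 24/1 = 24. Minimum is 5 at row 1 (w1 leaves); pivot element 4.
Divide row 1 by 4; eliminate column b from the other rows.
Second iteration: most negative obj-row entry is -33/4 in column c, so c enters.
Ratio test on column c — row 1: 5/(3/4) = 20/3; row 2: 4/3 = 4/3; row 3: 17/(9/4) = 68/9; row 4: 19/(1/4) = 76. Minimum is 4/3 at row 2 (w2 leaves); pivot element 3.
Divide row 2 by 3; eliminate column c from the other rows.
After both pivots, the entry at the obj-row, column w2 is 11/4.

11/4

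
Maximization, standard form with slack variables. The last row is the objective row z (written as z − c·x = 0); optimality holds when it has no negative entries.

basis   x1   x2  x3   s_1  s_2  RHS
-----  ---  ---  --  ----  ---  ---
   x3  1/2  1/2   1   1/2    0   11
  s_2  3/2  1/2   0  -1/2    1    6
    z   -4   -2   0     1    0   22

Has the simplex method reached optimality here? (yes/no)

no

The z-row has a negative entry -4 in column x1, so it is not optimal.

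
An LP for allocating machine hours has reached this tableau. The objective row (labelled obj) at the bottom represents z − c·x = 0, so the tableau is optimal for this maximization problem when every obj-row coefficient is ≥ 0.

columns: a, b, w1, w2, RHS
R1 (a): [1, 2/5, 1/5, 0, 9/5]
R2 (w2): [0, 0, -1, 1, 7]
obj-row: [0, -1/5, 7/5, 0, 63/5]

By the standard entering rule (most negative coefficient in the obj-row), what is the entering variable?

Negative obj-row entries: b: -1/5.
The most negative is -1/5 in column b, so b enters.

b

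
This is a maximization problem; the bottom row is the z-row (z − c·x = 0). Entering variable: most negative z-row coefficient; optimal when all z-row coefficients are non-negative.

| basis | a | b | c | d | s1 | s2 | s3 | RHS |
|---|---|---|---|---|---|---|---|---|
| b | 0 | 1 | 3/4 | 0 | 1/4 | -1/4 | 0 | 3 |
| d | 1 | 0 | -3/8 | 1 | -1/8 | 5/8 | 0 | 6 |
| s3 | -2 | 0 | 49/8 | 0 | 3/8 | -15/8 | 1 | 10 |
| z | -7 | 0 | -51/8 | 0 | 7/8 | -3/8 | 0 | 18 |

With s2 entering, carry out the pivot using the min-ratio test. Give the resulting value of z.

108/5

Ratio test on column s2 — row 1: entry -1/4 ≤ 0; row 2: 6/(5/8) = 48/5; row 3: entry -15/8 ≤ 0. Minimum is 48/5 at row 2 (d leaves); pivot element 5/8.
Pivot on row 2; the z-row RHS becomes 18 − (-3/8)·(48/5) = 108/5.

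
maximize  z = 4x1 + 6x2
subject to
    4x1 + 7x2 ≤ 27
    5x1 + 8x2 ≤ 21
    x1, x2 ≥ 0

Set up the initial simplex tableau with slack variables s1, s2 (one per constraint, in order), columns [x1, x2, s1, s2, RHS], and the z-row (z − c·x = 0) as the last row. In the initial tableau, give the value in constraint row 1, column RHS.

The RHS of constraint 1 is b_1 = 27.

27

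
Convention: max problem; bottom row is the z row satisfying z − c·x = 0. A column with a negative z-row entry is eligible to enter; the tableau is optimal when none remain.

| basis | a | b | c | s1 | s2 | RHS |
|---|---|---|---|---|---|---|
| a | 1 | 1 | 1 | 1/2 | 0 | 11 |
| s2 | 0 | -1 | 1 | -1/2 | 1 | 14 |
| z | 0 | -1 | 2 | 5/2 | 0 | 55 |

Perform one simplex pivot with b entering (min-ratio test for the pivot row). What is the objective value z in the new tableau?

Ratio test on column b — row 1: 11/1 = 11; row 2: entry -1 ≤ 0. Minimum is 11 at row 1 (a leaves); pivot element 1.
Pivot on row 1; the z-row RHS becomes 55 − (-1)·11 = 66.

66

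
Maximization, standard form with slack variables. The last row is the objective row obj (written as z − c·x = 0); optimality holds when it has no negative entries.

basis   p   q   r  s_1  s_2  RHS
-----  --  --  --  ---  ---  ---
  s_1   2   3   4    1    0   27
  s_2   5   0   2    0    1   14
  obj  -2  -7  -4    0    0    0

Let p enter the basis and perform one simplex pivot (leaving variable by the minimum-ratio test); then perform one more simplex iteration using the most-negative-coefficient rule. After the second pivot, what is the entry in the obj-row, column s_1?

7/3

Ratio test on column p — row 1: 27/2 = 27/2; row 2: 14/5 = 14/5. Minimum is 14/5 at row 2 (s_2 leaves); pivot element 5.
Divide row 2 by 5; eliminate column p from the other rows.
Second iteration: most negative obj-row entry is -7 in column q, so q enters.
Ratio test on column q — row 1: (107/5)/3 = 107/15; row 2: entry 0 ≤ 0. Minimum is 107/15 at row 1 (s_1 leaves); pivot element 3.
Divide row 1 by 3; eliminate column q from the other rows.
After both pivots, the entry at the obj-row, column s_1 is 7/3.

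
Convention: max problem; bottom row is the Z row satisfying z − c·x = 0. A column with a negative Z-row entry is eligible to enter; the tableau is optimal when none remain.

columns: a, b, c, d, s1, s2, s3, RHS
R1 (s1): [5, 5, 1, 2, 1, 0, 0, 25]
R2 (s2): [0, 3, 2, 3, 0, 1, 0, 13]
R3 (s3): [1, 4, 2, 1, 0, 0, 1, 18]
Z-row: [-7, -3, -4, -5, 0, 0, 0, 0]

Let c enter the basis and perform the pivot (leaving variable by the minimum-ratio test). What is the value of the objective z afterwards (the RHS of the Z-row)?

Ratio test on column c — row 1: 25/1 = 25; row 2: 13/2 = 13/2; row 3: 18/2 = 9. Minimum is 13/2 at row 2 (s2 leaves); pivot element 2.
Pivot on row 2; the Z-row RHS becomes 0 − (-4)·(13/2) = 26.

26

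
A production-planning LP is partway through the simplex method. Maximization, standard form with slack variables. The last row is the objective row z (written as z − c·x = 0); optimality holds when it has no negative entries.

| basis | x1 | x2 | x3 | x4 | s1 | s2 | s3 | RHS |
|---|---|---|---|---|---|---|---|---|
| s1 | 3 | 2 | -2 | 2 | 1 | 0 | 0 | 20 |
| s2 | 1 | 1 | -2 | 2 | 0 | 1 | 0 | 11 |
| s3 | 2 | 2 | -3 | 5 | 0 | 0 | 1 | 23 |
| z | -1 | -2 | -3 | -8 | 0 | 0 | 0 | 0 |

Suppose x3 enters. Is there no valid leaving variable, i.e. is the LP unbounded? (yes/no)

yes

Every constraint-row entry in column x3 is ≤ 0, so increasing x3 is unbounded.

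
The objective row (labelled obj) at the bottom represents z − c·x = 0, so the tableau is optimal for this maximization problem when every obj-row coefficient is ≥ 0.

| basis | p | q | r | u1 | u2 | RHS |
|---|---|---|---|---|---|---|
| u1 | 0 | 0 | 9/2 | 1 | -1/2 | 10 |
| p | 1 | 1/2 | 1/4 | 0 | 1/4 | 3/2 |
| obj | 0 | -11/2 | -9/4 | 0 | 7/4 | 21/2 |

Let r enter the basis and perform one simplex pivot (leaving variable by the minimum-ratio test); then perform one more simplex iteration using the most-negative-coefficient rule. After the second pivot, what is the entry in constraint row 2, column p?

2

Ratio test on column r — row 1: 10/(9/2) = 20/9; row 2: (3/2)/(1/4) = 6. Minimum is 20/9 at row 1 (u1 leaves); pivot element 9/2.
Divide row 1 by 9/2; eliminate column r from the other rows.
Second iteration: most negative obj-row entry is -11/2 in column q, so q enters.
Ratio test on column q — row 1: entry 0 ≤ 0; row 2: (17/18)/(1/2) = 17/9. Minimum is 17/9 at row 2 (p leaves); pivot element 1/2.
Divide row 2 by 1/2; eliminate column q from the other rows.
After both pivots, the entry at constraint row 2, column p is 2.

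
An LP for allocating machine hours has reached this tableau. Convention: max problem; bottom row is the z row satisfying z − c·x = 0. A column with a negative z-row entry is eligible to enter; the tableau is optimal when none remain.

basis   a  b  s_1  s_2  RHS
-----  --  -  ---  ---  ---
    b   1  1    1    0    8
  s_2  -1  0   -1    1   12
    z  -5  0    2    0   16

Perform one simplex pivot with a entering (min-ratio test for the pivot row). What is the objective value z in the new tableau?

Ratio test on column a — row 1: 8/1 = 8; row 2: entry -1 ≤ 0. Minimum is 8 at row 1 (b leaves); pivot element 1.
Pivot on row 1; the z-row RHS becomes 16 − (-5)·8 = 56.

56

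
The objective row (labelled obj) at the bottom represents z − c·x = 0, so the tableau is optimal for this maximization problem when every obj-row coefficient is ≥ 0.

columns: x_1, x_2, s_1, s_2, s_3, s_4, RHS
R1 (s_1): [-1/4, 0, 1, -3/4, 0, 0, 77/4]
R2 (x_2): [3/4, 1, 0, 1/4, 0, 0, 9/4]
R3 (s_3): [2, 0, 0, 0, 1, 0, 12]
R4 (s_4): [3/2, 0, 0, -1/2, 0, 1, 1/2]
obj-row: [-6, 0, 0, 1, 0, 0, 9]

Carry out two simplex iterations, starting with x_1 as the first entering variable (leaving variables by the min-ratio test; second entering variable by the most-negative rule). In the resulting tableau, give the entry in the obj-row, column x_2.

Ratio test on column x_1 — row 1: entry -1/4 ≤ 0; row 2: (9/4)/(3/4) = 3; row 3: 12/2 = 6; row 4: (1/2)/(3/2) = 1/3. Minimum is 1/3 at row 4 (s_4 leaves); pivot element 3/2.
Divide row 4 by 3/2; eliminate column x_1 from the other rows.
Second iteration: most negative obj-row entry is -1 in column s_2, so s_2 enters.
Ratio test on column s_2 — row 1: entry -5/6 ≤ 0; row 2: 2/(1/2) = 4; row 3: (34/3)/(2/3) = 17; row 4: entry -1/3 ≤ 0. Minimum is 4 at row 2 (x_2 leaves); pivot element 1/2.
Divide row 2 by 1/2; eliminate column s_2 from the other rows.
After both pivots, the entry at the obj-row, column x_2 is 2.

2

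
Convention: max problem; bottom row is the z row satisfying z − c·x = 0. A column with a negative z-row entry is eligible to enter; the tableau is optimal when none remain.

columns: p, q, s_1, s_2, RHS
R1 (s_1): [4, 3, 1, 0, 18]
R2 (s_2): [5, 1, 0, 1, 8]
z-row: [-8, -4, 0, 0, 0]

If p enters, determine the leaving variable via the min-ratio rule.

Column p entries and ratios — s_1: 18/4 = 9/2; s_2: 8/5 = 8/5.
Smallest ratio is 8/5 in the row of s_2, so s_2 leaves.

s_2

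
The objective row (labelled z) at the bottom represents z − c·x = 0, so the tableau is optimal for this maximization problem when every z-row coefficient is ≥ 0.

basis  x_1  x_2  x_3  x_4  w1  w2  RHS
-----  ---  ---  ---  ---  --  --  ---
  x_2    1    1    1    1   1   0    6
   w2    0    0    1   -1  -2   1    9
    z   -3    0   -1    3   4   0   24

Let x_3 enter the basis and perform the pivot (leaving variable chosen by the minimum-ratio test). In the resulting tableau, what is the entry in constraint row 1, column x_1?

1

Ratio test on column x_3 — row 1: 6/1 = 6; row 2: 9/1 = 9. Minimum is 6 at row 1 (x_2 leaves); pivot element 1.
Divide row 1 by 1; eliminate column x_3 from the other rows.
In the new row 1, the x_1 entry is the old entry divided by the pivot: 1/1 = 1.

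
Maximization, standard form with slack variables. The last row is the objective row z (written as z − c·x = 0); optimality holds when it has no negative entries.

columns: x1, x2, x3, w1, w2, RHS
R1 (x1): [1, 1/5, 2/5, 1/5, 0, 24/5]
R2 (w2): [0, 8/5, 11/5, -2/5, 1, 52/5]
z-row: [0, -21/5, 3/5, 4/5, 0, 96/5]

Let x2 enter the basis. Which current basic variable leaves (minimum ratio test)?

w2

Column x2 entries and ratios — x1: (24/5)/(1/5) = 24; w2: (52/5)/(8/5) = 13/2.
Smallest ratio is 13/2 in the row of w2, so w2 leaves.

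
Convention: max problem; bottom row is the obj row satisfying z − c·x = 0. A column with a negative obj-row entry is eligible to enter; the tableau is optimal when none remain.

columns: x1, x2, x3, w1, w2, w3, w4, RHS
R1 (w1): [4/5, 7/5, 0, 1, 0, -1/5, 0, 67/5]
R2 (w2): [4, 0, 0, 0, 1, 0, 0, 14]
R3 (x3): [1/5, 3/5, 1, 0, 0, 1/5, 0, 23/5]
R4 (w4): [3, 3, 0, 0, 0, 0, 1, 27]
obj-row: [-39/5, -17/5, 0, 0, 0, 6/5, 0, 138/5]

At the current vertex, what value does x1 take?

x1 is not in the basis, so in the current basic feasible solution x1 = 0.

0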